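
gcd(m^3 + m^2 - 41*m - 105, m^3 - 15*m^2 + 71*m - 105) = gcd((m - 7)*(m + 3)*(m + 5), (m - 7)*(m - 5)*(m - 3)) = m - 7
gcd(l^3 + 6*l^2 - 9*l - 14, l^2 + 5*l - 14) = l^2 + 5*l - 14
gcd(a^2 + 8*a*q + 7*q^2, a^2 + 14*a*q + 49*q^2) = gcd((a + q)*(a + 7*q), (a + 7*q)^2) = a + 7*q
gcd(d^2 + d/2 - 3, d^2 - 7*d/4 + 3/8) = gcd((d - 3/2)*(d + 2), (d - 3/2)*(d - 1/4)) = d - 3/2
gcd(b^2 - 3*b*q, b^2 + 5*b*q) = b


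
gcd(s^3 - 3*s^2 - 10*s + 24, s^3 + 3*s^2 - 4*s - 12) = s^2 + s - 6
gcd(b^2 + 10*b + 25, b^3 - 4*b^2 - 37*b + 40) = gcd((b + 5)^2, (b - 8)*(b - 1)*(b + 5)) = b + 5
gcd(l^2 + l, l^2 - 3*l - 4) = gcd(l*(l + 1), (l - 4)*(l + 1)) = l + 1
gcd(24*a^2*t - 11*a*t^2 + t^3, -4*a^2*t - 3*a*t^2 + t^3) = t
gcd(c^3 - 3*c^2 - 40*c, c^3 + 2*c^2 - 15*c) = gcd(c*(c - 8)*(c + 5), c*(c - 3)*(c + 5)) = c^2 + 5*c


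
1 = 1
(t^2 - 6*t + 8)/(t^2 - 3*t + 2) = (t - 4)/(t - 1)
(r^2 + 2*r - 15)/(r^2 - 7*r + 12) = (r + 5)/(r - 4)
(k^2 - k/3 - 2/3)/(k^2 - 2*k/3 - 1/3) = (3*k + 2)/(3*k + 1)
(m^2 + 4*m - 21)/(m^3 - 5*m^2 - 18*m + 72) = (m + 7)/(m^2 - 2*m - 24)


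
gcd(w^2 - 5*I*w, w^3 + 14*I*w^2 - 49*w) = w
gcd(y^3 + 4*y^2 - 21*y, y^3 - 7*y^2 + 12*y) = y^2 - 3*y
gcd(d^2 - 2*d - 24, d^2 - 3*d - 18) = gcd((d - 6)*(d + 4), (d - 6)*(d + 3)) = d - 6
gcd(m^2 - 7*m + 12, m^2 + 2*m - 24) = m - 4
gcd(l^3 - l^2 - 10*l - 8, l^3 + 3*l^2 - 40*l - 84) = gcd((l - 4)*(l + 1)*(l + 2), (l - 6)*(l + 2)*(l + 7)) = l + 2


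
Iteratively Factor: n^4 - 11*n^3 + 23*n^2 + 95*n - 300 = (n - 4)*(n^3 - 7*n^2 - 5*n + 75) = (n - 4)*(n + 3)*(n^2 - 10*n + 25) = (n - 5)*(n - 4)*(n + 3)*(n - 5)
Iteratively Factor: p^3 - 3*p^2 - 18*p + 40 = (p + 4)*(p^2 - 7*p + 10) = (p - 2)*(p + 4)*(p - 5)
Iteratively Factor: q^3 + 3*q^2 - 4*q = (q - 1)*(q^2 + 4*q) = q*(q - 1)*(q + 4)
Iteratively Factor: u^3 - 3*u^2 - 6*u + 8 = (u - 1)*(u^2 - 2*u - 8) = (u - 1)*(u + 2)*(u - 4)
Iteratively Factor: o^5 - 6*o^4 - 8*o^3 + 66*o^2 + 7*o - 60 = (o + 1)*(o^4 - 7*o^3 - o^2 + 67*o - 60) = (o - 1)*(o + 1)*(o^3 - 6*o^2 - 7*o + 60) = (o - 4)*(o - 1)*(o + 1)*(o^2 - 2*o - 15) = (o - 4)*(o - 1)*(o + 1)*(o + 3)*(o - 5)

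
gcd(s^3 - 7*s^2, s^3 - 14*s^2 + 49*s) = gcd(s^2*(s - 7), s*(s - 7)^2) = s^2 - 7*s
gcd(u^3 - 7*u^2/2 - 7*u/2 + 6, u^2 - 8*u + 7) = u - 1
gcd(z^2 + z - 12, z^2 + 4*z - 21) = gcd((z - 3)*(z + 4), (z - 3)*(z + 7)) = z - 3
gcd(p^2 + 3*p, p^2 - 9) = p + 3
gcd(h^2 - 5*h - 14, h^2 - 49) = h - 7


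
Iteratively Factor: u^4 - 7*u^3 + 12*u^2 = (u - 4)*(u^3 - 3*u^2) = (u - 4)*(u - 3)*(u^2) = u*(u - 4)*(u - 3)*(u)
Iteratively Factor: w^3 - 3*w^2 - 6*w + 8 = (w - 4)*(w^2 + w - 2) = (w - 4)*(w - 1)*(w + 2)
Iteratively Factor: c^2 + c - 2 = (c + 2)*(c - 1)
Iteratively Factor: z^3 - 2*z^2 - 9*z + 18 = (z - 2)*(z^2 - 9) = (z - 3)*(z - 2)*(z + 3)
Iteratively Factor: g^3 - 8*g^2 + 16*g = (g - 4)*(g^2 - 4*g) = g*(g - 4)*(g - 4)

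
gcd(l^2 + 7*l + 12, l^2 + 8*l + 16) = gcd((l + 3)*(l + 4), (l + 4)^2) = l + 4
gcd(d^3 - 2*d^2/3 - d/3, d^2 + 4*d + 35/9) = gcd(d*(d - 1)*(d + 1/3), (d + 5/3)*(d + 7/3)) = 1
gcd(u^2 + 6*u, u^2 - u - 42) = u + 6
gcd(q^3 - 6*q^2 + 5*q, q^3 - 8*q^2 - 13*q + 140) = q - 5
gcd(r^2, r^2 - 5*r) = r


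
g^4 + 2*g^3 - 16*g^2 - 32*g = g*(g - 4)*(g + 2)*(g + 4)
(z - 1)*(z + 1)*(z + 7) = z^3 + 7*z^2 - z - 7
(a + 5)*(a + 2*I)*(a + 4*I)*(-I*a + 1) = -I*a^4 + 7*a^3 - 5*I*a^3 + 35*a^2 + 14*I*a^2 - 8*a + 70*I*a - 40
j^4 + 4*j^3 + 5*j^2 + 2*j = j*(j + 1)^2*(j + 2)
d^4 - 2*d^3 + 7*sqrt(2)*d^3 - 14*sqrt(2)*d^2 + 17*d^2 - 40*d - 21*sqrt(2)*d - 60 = (d - 3)*(d + 1)*(d + 2*sqrt(2))*(d + 5*sqrt(2))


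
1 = 1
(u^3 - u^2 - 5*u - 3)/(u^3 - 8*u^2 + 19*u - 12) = (u^2 + 2*u + 1)/(u^2 - 5*u + 4)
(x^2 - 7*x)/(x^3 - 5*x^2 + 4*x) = (x - 7)/(x^2 - 5*x + 4)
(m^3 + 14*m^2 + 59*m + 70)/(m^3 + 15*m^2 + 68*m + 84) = (m + 5)/(m + 6)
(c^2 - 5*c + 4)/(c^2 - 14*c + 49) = (c^2 - 5*c + 4)/(c^2 - 14*c + 49)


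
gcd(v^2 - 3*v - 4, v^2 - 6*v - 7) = v + 1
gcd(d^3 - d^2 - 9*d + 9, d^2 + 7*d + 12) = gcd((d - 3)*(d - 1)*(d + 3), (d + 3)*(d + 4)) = d + 3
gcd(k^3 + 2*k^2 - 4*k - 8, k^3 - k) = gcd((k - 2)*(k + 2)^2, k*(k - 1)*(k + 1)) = 1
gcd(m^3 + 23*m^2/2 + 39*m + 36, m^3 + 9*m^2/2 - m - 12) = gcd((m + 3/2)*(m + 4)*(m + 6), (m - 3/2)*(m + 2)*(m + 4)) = m + 4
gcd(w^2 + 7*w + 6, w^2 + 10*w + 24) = w + 6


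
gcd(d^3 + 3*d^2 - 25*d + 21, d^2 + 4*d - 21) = d^2 + 4*d - 21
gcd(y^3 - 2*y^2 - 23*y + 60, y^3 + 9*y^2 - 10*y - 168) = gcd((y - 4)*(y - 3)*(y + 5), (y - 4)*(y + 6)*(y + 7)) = y - 4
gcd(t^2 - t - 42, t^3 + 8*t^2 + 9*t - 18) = t + 6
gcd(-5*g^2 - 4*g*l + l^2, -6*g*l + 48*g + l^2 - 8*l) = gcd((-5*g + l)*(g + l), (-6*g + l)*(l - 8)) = 1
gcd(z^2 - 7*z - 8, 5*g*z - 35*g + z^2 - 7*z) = 1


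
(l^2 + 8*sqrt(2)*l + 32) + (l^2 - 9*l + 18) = 2*l^2 - 9*l + 8*sqrt(2)*l + 50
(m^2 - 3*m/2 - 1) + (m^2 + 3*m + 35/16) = 2*m^2 + 3*m/2 + 19/16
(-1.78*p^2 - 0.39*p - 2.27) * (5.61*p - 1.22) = -9.9858*p^3 - 0.0163000000000002*p^2 - 12.2589*p + 2.7694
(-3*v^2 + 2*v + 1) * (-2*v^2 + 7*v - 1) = 6*v^4 - 25*v^3 + 15*v^2 + 5*v - 1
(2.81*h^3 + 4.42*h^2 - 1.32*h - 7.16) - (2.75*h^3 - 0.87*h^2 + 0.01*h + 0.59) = 0.0600000000000001*h^3 + 5.29*h^2 - 1.33*h - 7.75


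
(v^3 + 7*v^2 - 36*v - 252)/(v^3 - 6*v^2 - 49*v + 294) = (v + 6)/(v - 7)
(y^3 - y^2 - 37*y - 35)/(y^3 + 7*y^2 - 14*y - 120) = (y^2 - 6*y - 7)/(y^2 + 2*y - 24)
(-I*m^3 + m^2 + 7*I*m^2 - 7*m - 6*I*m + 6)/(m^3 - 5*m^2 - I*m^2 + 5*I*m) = (-I*m^3 + m^2*(1 + 7*I) - m*(7 + 6*I) + 6)/(m*(m^2 - m*(5 + I) + 5*I))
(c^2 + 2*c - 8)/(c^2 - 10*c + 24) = (c^2 + 2*c - 8)/(c^2 - 10*c + 24)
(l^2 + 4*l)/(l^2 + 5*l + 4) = l/(l + 1)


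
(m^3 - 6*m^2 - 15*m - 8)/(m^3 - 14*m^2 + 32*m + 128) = (m^2 + 2*m + 1)/(m^2 - 6*m - 16)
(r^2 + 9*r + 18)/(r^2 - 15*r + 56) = (r^2 + 9*r + 18)/(r^2 - 15*r + 56)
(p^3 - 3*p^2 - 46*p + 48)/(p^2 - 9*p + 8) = p + 6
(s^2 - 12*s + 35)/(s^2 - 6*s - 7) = (s - 5)/(s + 1)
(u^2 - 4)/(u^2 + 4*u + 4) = (u - 2)/(u + 2)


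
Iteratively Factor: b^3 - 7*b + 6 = (b + 3)*(b^2 - 3*b + 2) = (b - 1)*(b + 3)*(b - 2)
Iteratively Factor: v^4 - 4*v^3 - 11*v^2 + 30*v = (v + 3)*(v^3 - 7*v^2 + 10*v) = v*(v + 3)*(v^2 - 7*v + 10) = v*(v - 2)*(v + 3)*(v - 5)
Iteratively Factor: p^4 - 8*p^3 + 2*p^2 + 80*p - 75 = (p - 1)*(p^3 - 7*p^2 - 5*p + 75) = (p - 1)*(p + 3)*(p^2 - 10*p + 25) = (p - 5)*(p - 1)*(p + 3)*(p - 5)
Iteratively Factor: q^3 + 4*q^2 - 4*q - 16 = (q - 2)*(q^2 + 6*q + 8) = (q - 2)*(q + 2)*(q + 4)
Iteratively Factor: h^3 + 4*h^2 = (h)*(h^2 + 4*h) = h^2*(h + 4)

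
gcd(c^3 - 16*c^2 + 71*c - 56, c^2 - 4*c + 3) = c - 1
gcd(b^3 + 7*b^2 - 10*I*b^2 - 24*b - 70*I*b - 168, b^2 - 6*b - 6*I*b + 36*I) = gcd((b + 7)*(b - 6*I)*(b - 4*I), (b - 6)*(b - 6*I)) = b - 6*I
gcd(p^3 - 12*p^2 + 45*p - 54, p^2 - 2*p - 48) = 1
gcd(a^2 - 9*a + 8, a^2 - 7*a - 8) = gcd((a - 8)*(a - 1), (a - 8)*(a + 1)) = a - 8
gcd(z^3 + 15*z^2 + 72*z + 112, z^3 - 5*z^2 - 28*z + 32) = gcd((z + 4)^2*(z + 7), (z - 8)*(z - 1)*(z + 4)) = z + 4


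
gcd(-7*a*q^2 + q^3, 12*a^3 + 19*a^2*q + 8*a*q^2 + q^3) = 1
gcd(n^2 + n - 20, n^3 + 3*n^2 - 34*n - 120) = n + 5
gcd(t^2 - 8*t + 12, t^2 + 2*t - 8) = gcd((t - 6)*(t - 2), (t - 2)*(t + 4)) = t - 2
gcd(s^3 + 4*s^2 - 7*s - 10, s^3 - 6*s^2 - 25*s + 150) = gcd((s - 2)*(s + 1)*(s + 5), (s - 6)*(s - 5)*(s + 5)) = s + 5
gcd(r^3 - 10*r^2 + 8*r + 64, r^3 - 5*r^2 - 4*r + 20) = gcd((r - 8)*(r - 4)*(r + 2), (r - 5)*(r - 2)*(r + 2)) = r + 2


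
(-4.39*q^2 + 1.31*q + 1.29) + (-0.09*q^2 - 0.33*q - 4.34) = -4.48*q^2 + 0.98*q - 3.05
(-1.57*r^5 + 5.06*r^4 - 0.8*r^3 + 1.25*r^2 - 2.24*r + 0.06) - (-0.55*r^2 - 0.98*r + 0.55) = -1.57*r^5 + 5.06*r^4 - 0.8*r^3 + 1.8*r^2 - 1.26*r - 0.49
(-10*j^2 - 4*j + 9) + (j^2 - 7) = -9*j^2 - 4*j + 2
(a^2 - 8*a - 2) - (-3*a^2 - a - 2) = 4*a^2 - 7*a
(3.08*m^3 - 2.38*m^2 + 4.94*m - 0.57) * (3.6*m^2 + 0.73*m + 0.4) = 11.088*m^5 - 6.3196*m^4 + 17.2786*m^3 + 0.6022*m^2 + 1.5599*m - 0.228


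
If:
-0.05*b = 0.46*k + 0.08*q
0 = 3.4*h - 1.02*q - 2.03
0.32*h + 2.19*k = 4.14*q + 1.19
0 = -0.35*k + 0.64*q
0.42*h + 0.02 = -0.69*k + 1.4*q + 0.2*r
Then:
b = 466.75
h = -7.00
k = -46.33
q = -25.34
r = 2.91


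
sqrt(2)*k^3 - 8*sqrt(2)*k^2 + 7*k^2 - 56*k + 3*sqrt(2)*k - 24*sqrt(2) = (k - 8)*(k + 3*sqrt(2))*(sqrt(2)*k + 1)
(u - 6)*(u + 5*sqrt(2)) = u^2 - 6*u + 5*sqrt(2)*u - 30*sqrt(2)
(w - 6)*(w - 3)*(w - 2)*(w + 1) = w^4 - 10*w^3 + 25*w^2 - 36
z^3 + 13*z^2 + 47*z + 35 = (z + 1)*(z + 5)*(z + 7)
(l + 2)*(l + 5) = l^2 + 7*l + 10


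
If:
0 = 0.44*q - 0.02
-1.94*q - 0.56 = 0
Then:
No Solution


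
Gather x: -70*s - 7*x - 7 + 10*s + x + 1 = -60*s - 6*x - 6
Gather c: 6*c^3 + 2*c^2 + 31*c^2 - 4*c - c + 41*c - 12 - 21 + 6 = 6*c^3 + 33*c^2 + 36*c - 27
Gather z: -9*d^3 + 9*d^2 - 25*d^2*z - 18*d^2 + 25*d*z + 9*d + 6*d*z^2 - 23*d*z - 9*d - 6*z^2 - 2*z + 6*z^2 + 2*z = -9*d^3 - 9*d^2 + 6*d*z^2 + z*(-25*d^2 + 2*d)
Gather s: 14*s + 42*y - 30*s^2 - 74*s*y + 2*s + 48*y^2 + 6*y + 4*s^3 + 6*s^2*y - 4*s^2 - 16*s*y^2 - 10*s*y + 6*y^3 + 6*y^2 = 4*s^3 + s^2*(6*y - 34) + s*(-16*y^2 - 84*y + 16) + 6*y^3 + 54*y^2 + 48*y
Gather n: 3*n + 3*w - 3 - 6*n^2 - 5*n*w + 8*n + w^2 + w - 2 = -6*n^2 + n*(11 - 5*w) + w^2 + 4*w - 5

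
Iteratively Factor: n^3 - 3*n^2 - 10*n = (n)*(n^2 - 3*n - 10) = n*(n + 2)*(n - 5)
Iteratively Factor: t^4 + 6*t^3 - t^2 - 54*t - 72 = (t + 4)*(t^3 + 2*t^2 - 9*t - 18) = (t + 3)*(t + 4)*(t^2 - t - 6) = (t - 3)*(t + 3)*(t + 4)*(t + 2)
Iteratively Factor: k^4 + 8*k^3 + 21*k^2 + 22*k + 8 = (k + 1)*(k^3 + 7*k^2 + 14*k + 8) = (k + 1)^2*(k^2 + 6*k + 8) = (k + 1)^2*(k + 2)*(k + 4)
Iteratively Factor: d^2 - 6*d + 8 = (d - 2)*(d - 4)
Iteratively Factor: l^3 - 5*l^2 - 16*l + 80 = (l + 4)*(l^2 - 9*l + 20) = (l - 5)*(l + 4)*(l - 4)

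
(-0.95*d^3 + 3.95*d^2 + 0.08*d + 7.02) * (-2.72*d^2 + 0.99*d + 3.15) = 2.584*d^5 - 11.6845*d^4 + 0.700400000000001*d^3 - 6.5727*d^2 + 7.2018*d + 22.113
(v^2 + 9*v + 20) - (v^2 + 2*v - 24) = 7*v + 44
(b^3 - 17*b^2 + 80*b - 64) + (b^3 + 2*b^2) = 2*b^3 - 15*b^2 + 80*b - 64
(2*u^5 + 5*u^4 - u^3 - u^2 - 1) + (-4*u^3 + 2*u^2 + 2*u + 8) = 2*u^5 + 5*u^4 - 5*u^3 + u^2 + 2*u + 7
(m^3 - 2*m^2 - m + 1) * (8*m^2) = 8*m^5 - 16*m^4 - 8*m^3 + 8*m^2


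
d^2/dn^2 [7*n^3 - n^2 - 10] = 42*n - 2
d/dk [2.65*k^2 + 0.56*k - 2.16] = 5.3*k + 0.56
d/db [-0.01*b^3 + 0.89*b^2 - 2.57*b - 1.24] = -0.03*b^2 + 1.78*b - 2.57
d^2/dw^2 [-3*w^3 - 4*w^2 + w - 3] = -18*w - 8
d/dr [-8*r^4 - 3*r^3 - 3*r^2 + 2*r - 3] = -32*r^3 - 9*r^2 - 6*r + 2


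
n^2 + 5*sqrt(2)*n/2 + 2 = (n + sqrt(2)/2)*(n + 2*sqrt(2))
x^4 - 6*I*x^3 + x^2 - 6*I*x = x*(x - 6*I)*(-I*x + 1)*(I*x + 1)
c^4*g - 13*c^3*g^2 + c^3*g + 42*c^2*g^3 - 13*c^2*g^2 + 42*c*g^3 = c*(c - 7*g)*(c - 6*g)*(c*g + g)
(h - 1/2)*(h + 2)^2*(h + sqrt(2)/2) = h^4 + sqrt(2)*h^3/2 + 7*h^3/2 + 2*h^2 + 7*sqrt(2)*h^2/4 - 2*h + sqrt(2)*h - sqrt(2)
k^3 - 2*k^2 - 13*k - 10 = (k - 5)*(k + 1)*(k + 2)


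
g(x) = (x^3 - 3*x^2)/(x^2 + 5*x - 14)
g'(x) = (-2*x - 5)*(x^3 - 3*x^2)/(x^2 + 5*x - 14)^2 + (3*x^2 - 6*x)/(x^2 + 5*x - 14)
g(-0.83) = 0.15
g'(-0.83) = -0.37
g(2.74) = -0.27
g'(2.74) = 1.24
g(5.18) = 1.51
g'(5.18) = 0.68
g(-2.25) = 1.32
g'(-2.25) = -1.39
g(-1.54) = 0.56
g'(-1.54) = -0.79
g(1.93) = 6.38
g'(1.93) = 91.02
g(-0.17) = 0.01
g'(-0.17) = -0.07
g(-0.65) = 0.09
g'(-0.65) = -0.29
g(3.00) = 0.00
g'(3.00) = 0.90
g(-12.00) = -30.86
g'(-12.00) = -1.18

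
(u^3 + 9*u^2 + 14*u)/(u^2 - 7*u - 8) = u*(u^2 + 9*u + 14)/(u^2 - 7*u - 8)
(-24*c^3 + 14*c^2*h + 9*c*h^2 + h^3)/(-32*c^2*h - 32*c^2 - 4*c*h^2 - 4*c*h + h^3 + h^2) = (6*c^2 - 5*c*h - h^2)/(8*c*h + 8*c - h^2 - h)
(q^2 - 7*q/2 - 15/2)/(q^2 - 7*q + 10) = (q + 3/2)/(q - 2)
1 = 1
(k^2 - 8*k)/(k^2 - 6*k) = (k - 8)/(k - 6)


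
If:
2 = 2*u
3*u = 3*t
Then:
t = 1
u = 1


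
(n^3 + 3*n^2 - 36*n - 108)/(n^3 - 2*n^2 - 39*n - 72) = (n^2 - 36)/(n^2 - 5*n - 24)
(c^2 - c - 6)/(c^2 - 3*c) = (c + 2)/c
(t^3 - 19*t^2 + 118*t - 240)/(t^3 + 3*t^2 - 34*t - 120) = (t^2 - 13*t + 40)/(t^2 + 9*t + 20)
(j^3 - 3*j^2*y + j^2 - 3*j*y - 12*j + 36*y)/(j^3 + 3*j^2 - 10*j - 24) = (j - 3*y)/(j + 2)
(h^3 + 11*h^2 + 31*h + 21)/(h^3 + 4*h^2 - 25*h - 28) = (h + 3)/(h - 4)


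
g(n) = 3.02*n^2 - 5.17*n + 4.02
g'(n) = 6.04*n - 5.17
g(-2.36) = 33.04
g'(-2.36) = -19.42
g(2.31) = 8.19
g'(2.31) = 8.78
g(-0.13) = 4.74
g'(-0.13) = -5.96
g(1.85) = 4.79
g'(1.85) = 6.00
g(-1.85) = 23.92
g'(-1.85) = -16.34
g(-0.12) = 4.68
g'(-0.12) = -5.89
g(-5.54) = 125.35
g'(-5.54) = -38.63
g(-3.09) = 48.83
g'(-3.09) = -23.83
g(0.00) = 4.02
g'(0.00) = -5.17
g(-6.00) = 143.76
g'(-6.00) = -41.41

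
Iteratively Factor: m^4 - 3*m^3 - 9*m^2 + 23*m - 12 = (m - 1)*(m^3 - 2*m^2 - 11*m + 12) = (m - 1)^2*(m^2 - m - 12) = (m - 1)^2*(m + 3)*(m - 4)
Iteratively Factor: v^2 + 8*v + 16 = (v + 4)*(v + 4)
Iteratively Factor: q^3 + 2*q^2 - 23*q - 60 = (q + 3)*(q^2 - q - 20) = (q + 3)*(q + 4)*(q - 5)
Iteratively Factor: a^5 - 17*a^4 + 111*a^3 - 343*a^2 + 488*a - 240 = (a - 3)*(a^4 - 14*a^3 + 69*a^2 - 136*a + 80) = (a - 4)*(a - 3)*(a^3 - 10*a^2 + 29*a - 20) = (a - 5)*(a - 4)*(a - 3)*(a^2 - 5*a + 4) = (a - 5)*(a - 4)^2*(a - 3)*(a - 1)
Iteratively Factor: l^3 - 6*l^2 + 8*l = (l - 2)*(l^2 - 4*l) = l*(l - 2)*(l - 4)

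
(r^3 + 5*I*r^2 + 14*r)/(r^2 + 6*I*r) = (r^2 + 5*I*r + 14)/(r + 6*I)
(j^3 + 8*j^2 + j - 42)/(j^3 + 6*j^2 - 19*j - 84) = (j - 2)/(j - 4)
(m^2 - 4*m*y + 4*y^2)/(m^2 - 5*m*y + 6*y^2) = (-m + 2*y)/(-m + 3*y)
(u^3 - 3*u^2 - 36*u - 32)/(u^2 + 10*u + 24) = (u^2 - 7*u - 8)/(u + 6)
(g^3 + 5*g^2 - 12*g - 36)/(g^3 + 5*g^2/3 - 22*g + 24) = 3*(g + 2)/(3*g - 4)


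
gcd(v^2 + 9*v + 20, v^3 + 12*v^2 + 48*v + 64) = v + 4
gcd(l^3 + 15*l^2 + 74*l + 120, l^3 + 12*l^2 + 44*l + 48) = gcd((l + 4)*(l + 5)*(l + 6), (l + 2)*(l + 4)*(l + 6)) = l^2 + 10*l + 24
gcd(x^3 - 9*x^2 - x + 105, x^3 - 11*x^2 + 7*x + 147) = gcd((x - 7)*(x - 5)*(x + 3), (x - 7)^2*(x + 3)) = x^2 - 4*x - 21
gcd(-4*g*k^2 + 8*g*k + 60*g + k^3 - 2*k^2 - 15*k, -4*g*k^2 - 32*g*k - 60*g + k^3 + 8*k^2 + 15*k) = 4*g*k + 12*g - k^2 - 3*k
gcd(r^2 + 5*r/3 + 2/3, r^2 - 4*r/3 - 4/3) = r + 2/3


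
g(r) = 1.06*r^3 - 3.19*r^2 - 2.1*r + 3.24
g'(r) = 3.18*r^2 - 6.38*r - 2.1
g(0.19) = 2.73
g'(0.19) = -3.20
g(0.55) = 1.30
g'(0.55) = -4.65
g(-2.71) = -35.59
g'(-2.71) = 38.54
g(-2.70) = -35.21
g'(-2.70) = 38.31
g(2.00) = -5.24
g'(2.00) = -2.14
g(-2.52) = -28.69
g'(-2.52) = 34.17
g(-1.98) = -13.34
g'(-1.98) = 23.00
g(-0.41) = 3.49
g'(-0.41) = 1.05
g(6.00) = 104.76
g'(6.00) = 74.10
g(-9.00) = -1008.99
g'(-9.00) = 312.90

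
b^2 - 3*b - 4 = (b - 4)*(b + 1)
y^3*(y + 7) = y^4 + 7*y^3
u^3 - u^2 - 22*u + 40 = (u - 4)*(u - 2)*(u + 5)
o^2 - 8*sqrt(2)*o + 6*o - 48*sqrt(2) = (o + 6)*(o - 8*sqrt(2))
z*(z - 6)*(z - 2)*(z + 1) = z^4 - 7*z^3 + 4*z^2 + 12*z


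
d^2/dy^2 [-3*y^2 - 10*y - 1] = -6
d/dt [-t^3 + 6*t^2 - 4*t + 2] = -3*t^2 + 12*t - 4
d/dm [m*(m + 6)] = 2*m + 6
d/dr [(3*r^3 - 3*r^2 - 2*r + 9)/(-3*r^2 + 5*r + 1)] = (-9*r^4 + 30*r^3 - 12*r^2 + 48*r - 47)/(9*r^4 - 30*r^3 + 19*r^2 + 10*r + 1)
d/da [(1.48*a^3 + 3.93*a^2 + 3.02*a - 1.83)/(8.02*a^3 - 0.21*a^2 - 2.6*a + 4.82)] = (-31.8294*a^4 - 56.1368*a^3 + 55.8468*a^2 + 37.1166*a + 9.7984)/(64.3204*a^6 - 3.3684*a^5 - 41.6599*a^4 + 78.4048*a^3 + 4.7356*a^2 - 25.064*a + 23.2324)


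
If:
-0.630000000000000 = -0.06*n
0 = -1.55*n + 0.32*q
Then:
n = 10.50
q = 50.86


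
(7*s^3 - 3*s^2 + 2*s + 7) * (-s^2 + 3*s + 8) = -7*s^5 + 24*s^4 + 45*s^3 - 25*s^2 + 37*s + 56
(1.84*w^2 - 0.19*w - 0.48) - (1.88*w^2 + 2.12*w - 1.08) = -0.0399999999999998*w^2 - 2.31*w + 0.6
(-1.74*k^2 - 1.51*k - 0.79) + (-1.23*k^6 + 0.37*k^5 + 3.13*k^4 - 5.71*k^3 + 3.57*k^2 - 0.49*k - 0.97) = -1.23*k^6 + 0.37*k^5 + 3.13*k^4 - 5.71*k^3 + 1.83*k^2 - 2.0*k - 1.76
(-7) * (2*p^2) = -14*p^2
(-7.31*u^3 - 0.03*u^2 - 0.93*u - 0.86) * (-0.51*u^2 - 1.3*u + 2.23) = 3.7281*u^5 + 9.5183*u^4 - 15.788*u^3 + 1.5807*u^2 - 0.9559*u - 1.9178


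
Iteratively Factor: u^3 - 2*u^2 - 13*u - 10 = (u + 2)*(u^2 - 4*u - 5) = (u - 5)*(u + 2)*(u + 1)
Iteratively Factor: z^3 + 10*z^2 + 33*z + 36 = (z + 3)*(z^2 + 7*z + 12) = (z + 3)*(z + 4)*(z + 3)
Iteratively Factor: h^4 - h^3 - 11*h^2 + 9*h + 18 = (h + 1)*(h^3 - 2*h^2 - 9*h + 18) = (h + 1)*(h + 3)*(h^2 - 5*h + 6) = (h - 3)*(h + 1)*(h + 3)*(h - 2)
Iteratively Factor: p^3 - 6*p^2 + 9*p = (p)*(p^2 - 6*p + 9) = p*(p - 3)*(p - 3)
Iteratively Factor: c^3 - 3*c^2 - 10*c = (c + 2)*(c^2 - 5*c) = c*(c + 2)*(c - 5)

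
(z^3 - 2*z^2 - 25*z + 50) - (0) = z^3 - 2*z^2 - 25*z + 50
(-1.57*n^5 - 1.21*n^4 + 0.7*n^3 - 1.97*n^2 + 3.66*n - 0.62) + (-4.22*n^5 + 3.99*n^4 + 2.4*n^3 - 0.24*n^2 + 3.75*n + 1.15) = -5.79*n^5 + 2.78*n^4 + 3.1*n^3 - 2.21*n^2 + 7.41*n + 0.53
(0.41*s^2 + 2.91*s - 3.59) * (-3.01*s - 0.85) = -1.2341*s^3 - 9.1076*s^2 + 8.3324*s + 3.0515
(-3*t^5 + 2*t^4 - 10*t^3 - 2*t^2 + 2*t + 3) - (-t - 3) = -3*t^5 + 2*t^4 - 10*t^3 - 2*t^2 + 3*t + 6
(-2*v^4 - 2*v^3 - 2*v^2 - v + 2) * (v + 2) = -2*v^5 - 6*v^4 - 6*v^3 - 5*v^2 + 4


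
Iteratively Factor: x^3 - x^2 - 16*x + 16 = (x - 4)*(x^2 + 3*x - 4) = (x - 4)*(x - 1)*(x + 4)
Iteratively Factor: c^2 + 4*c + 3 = (c + 3)*(c + 1)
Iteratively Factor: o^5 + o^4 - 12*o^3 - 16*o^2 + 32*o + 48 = (o - 2)*(o^4 + 3*o^3 - 6*o^2 - 28*o - 24) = (o - 2)*(o + 2)*(o^3 + o^2 - 8*o - 12) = (o - 3)*(o - 2)*(o + 2)*(o^2 + 4*o + 4) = (o - 3)*(o - 2)*(o + 2)^2*(o + 2)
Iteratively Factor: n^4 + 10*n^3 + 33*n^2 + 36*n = (n + 3)*(n^3 + 7*n^2 + 12*n) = (n + 3)^2*(n^2 + 4*n) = n*(n + 3)^2*(n + 4)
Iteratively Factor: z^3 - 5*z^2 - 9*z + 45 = (z - 5)*(z^2 - 9) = (z - 5)*(z - 3)*(z + 3)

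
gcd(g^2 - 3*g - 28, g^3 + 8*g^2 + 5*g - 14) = 1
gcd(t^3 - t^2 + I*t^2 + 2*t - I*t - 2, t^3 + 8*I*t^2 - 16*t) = 1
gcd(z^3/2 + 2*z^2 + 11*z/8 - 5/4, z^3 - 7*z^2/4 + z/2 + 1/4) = 1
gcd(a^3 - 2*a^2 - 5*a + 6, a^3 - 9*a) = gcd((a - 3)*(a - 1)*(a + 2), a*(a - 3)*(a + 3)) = a - 3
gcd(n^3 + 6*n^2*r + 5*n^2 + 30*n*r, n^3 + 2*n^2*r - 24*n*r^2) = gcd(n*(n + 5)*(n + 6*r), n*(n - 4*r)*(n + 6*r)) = n^2 + 6*n*r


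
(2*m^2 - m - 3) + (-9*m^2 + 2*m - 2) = -7*m^2 + m - 5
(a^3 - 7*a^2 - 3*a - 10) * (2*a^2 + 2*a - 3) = 2*a^5 - 12*a^4 - 23*a^3 - 5*a^2 - 11*a + 30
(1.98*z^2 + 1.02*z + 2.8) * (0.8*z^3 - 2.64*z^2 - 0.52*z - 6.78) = 1.584*z^5 - 4.4112*z^4 - 1.4824*z^3 - 21.3468*z^2 - 8.3716*z - 18.984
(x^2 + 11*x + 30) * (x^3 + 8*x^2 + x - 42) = x^5 + 19*x^4 + 119*x^3 + 209*x^2 - 432*x - 1260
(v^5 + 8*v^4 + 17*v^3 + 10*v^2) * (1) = v^5 + 8*v^4 + 17*v^3 + 10*v^2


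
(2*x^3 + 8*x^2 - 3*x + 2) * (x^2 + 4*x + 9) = 2*x^5 + 16*x^4 + 47*x^3 + 62*x^2 - 19*x + 18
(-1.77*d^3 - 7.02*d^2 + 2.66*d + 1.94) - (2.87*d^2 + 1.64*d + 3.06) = -1.77*d^3 - 9.89*d^2 + 1.02*d - 1.12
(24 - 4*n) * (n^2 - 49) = -4*n^3 + 24*n^2 + 196*n - 1176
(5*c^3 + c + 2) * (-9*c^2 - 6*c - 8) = -45*c^5 - 30*c^4 - 49*c^3 - 24*c^2 - 20*c - 16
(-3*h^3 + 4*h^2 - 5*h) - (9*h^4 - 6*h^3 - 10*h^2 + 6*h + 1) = -9*h^4 + 3*h^3 + 14*h^2 - 11*h - 1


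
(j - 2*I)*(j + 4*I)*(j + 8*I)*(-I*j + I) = -I*j^4 + 10*j^3 + I*j^3 - 10*j^2 + 8*I*j^2 + 64*j - 8*I*j - 64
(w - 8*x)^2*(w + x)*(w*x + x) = w^4*x - 15*w^3*x^2 + w^3*x + 48*w^2*x^3 - 15*w^2*x^2 + 64*w*x^4 + 48*w*x^3 + 64*x^4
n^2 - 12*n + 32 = (n - 8)*(n - 4)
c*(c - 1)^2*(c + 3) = c^4 + c^3 - 5*c^2 + 3*c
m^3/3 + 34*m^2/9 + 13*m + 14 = (m/3 + 1)*(m + 7/3)*(m + 6)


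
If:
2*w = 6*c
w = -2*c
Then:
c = 0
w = 0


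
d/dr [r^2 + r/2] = 2*r + 1/2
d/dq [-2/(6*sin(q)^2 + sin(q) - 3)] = 2*(12*sin(q) + 1)*cos(q)/(sin(q) - 3*cos(2*q))^2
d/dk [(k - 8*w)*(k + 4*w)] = 2*k - 4*w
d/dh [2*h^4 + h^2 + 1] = 8*h^3 + 2*h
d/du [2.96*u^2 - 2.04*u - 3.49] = 5.92*u - 2.04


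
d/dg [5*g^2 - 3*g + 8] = 10*g - 3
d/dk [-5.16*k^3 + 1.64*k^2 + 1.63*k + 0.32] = -15.48*k^2 + 3.28*k + 1.63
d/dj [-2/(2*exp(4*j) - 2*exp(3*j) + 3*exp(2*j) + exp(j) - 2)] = (16*exp(3*j) - 12*exp(2*j) + 12*exp(j) + 2)*exp(j)/(2*exp(4*j) - 2*exp(3*j) + 3*exp(2*j) + exp(j) - 2)^2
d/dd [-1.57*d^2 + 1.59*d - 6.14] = 1.59 - 3.14*d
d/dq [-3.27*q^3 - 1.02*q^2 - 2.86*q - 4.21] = -9.81*q^2 - 2.04*q - 2.86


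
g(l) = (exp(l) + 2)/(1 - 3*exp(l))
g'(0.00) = 1.75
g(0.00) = -1.50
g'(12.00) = 0.00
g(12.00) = -0.33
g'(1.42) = 0.22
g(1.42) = -0.54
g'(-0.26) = 3.13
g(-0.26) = -2.11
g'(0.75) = 0.52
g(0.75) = -0.77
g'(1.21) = 0.29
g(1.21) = -0.59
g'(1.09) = 0.33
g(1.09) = -0.63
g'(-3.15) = 0.39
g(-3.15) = 2.34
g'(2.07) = 0.11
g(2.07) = -0.44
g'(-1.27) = 79.24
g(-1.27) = 14.48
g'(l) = exp(l)/(1 - 3*exp(l)) + 3*(exp(l) + 2)*exp(l)/(1 - 3*exp(l))^2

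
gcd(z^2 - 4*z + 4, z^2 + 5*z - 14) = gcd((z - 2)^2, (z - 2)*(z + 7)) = z - 2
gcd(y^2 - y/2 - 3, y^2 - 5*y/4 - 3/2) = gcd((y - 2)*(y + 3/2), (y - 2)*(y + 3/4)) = y - 2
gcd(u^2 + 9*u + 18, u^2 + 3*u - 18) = u + 6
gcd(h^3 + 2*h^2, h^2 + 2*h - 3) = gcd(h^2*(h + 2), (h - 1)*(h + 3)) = 1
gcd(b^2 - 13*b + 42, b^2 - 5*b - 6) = b - 6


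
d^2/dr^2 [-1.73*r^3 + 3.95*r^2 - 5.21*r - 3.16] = 7.9 - 10.38*r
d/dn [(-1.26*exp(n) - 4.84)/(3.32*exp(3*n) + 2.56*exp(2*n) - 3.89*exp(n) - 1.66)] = (8.3664*exp(3*n) + 51.432*exp(2*n) + 24.7808*exp(n) - 16.736)*exp(n)/(11.0224*exp(6*n) + 16.9984*exp(5*n) - 19.276*exp(4*n) - 30.9392*exp(3*n) + 6.6329*exp(2*n) + 12.9148*exp(n) + 2.7556)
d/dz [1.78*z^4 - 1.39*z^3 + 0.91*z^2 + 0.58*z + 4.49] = 7.12*z^3 - 4.17*z^2 + 1.82*z + 0.58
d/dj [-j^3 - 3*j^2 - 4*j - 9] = -3*j^2 - 6*j - 4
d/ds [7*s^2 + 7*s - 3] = 14*s + 7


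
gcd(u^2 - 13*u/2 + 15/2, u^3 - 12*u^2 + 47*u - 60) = u - 5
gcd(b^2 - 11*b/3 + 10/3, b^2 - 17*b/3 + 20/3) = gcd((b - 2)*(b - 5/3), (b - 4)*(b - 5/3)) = b - 5/3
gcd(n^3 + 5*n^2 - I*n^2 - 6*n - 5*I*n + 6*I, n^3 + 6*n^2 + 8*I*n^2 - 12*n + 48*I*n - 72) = n + 6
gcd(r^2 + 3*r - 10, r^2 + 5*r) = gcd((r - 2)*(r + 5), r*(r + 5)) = r + 5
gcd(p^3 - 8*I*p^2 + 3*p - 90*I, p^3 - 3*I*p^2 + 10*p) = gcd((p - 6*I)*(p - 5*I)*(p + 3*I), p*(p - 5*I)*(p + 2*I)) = p - 5*I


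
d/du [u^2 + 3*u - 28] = 2*u + 3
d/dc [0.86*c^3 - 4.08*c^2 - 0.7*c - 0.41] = 2.58*c^2 - 8.16*c - 0.7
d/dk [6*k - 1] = 6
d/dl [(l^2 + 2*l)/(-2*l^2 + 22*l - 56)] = (13*l^2 - 56*l - 56)/(2*(l^4 - 22*l^3 + 177*l^2 - 616*l + 784))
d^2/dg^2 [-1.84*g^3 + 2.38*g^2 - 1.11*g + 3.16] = 4.76 - 11.04*g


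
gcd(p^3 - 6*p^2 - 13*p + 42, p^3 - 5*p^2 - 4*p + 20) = p - 2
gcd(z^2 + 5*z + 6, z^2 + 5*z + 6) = z^2 + 5*z + 6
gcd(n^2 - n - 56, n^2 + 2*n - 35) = n + 7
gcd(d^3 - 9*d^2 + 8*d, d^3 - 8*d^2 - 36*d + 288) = d - 8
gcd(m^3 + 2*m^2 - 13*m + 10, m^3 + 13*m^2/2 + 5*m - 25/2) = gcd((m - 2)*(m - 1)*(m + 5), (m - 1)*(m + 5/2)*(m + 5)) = m^2 + 4*m - 5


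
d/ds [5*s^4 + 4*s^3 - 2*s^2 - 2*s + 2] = 20*s^3 + 12*s^2 - 4*s - 2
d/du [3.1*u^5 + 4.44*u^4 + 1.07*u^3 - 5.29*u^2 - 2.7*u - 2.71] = 15.5*u^4 + 17.76*u^3 + 3.21*u^2 - 10.58*u - 2.7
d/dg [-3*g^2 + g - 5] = 1 - 6*g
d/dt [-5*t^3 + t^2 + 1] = t*(2 - 15*t)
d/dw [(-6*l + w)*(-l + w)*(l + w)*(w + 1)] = 6*l^3 - 2*l^2*w - l^2 - 18*l*w^2 - 12*l*w + 4*w^3 + 3*w^2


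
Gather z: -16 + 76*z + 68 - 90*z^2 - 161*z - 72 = -90*z^2 - 85*z - 20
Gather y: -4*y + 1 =1 - 4*y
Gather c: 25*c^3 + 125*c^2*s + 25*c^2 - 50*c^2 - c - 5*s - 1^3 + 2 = 25*c^3 + c^2*(125*s - 25) - c - 5*s + 1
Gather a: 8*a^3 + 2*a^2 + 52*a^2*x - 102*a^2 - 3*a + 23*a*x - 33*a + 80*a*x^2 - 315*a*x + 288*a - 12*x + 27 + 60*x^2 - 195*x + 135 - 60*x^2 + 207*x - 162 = 8*a^3 + a^2*(52*x - 100) + a*(80*x^2 - 292*x + 252)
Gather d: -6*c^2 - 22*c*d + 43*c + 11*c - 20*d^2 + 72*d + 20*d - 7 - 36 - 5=-6*c^2 + 54*c - 20*d^2 + d*(92 - 22*c) - 48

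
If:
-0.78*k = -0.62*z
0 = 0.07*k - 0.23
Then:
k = 3.29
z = 4.13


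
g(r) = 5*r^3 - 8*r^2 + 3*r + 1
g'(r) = 15*r^2 - 16*r + 3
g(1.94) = 13.22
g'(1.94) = 28.41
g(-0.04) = 0.87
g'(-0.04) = 3.66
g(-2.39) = -120.13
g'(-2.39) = 126.92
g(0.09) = 1.21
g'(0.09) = 1.68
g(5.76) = 708.37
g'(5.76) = 408.50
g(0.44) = 1.20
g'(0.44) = -1.14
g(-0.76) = -8.10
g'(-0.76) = 23.82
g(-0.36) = -1.35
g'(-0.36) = 10.70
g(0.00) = 1.00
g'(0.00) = 3.00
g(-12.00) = -9827.00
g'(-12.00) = 2355.00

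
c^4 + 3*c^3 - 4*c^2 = c^2*(c - 1)*(c + 4)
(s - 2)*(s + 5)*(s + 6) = s^3 + 9*s^2 + 8*s - 60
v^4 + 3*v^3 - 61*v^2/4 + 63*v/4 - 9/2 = (v - 3/2)*(v - 1)*(v - 1/2)*(v + 6)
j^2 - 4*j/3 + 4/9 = (j - 2/3)^2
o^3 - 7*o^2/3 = o^2*(o - 7/3)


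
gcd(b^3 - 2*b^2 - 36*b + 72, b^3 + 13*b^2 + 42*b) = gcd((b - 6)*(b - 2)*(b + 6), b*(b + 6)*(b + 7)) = b + 6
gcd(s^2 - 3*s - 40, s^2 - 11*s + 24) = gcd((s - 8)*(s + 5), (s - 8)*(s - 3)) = s - 8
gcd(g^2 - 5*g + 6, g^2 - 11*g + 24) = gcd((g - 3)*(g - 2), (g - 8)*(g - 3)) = g - 3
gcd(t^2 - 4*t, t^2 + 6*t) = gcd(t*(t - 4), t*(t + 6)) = t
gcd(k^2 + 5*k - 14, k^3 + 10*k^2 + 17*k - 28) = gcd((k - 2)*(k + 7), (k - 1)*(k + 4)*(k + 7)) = k + 7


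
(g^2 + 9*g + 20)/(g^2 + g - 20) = (g + 4)/(g - 4)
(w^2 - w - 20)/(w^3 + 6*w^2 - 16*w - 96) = (w - 5)/(w^2 + 2*w - 24)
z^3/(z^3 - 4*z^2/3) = 3*z/(3*z - 4)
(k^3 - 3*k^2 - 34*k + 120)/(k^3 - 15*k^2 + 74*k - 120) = (k + 6)/(k - 6)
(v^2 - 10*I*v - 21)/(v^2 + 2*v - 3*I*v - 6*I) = (v - 7*I)/(v + 2)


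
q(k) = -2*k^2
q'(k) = -4*k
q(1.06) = -2.25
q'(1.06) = -4.24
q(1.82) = -6.62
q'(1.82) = -7.28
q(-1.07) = -2.29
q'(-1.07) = 4.28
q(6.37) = -81.15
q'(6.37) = -25.48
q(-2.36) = -11.14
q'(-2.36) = 9.44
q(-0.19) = -0.07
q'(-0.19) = 0.76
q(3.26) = -21.26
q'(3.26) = -13.04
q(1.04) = -2.16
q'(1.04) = -4.16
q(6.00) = -72.00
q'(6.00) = -24.00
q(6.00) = -72.00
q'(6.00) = -24.00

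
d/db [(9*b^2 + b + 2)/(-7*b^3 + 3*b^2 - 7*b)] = (63*b^4 + 14*b^3 - 24*b^2 - 12*b + 14)/(b^2*(49*b^4 - 42*b^3 + 107*b^2 - 42*b + 49))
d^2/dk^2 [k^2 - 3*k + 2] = 2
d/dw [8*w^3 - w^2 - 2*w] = 24*w^2 - 2*w - 2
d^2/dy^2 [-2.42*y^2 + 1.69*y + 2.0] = -4.84000000000000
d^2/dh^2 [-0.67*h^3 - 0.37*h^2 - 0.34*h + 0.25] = -4.02*h - 0.74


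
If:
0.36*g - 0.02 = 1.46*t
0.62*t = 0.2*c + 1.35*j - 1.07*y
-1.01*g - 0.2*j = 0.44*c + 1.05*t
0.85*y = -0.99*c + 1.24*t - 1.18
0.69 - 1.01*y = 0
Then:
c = -1.66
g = 0.45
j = 0.83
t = 0.10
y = 0.68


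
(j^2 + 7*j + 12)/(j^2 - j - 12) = (j + 4)/(j - 4)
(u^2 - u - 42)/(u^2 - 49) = (u + 6)/(u + 7)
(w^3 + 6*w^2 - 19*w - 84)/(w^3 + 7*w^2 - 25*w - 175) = (w^2 - w - 12)/(w^2 - 25)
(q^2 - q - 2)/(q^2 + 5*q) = (q^2 - q - 2)/(q*(q + 5))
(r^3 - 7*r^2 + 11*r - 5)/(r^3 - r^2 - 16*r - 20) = (r^2 - 2*r + 1)/(r^2 + 4*r + 4)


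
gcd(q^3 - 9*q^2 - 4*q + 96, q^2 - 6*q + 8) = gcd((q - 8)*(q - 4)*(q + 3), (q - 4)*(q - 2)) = q - 4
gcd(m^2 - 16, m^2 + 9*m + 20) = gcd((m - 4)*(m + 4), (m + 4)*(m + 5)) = m + 4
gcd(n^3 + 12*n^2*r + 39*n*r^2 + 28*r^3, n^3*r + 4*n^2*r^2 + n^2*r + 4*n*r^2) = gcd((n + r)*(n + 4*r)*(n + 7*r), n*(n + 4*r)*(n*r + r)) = n + 4*r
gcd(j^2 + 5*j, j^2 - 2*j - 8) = 1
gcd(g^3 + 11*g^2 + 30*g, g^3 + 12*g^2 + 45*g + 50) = g + 5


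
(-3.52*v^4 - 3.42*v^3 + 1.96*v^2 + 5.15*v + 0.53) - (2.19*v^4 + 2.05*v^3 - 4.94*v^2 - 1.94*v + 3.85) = -5.71*v^4 - 5.47*v^3 + 6.9*v^2 + 7.09*v - 3.32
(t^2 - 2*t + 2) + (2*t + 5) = t^2 + 7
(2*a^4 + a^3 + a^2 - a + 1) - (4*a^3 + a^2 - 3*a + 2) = 2*a^4 - 3*a^3 + 2*a - 1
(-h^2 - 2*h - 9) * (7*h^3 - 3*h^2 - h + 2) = -7*h^5 - 11*h^4 - 56*h^3 + 27*h^2 + 5*h - 18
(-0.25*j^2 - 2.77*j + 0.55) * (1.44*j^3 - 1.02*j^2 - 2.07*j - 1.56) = -0.36*j^5 - 3.7338*j^4 + 4.1349*j^3 + 5.5629*j^2 + 3.1827*j - 0.858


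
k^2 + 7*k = k*(k + 7)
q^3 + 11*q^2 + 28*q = q*(q + 4)*(q + 7)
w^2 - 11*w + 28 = (w - 7)*(w - 4)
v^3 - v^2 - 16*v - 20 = (v - 5)*(v + 2)^2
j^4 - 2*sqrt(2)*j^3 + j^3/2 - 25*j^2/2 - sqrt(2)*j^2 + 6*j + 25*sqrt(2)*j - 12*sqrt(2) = (j - 3)*(j - 1/2)*(j + 4)*(j - 2*sqrt(2))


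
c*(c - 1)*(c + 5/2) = c^3 + 3*c^2/2 - 5*c/2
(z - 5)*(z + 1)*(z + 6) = z^3 + 2*z^2 - 29*z - 30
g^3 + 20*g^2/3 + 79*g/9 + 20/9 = (g + 1/3)*(g + 4/3)*(g + 5)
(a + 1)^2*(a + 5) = a^3 + 7*a^2 + 11*a + 5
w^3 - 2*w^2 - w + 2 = (w - 2)*(w - 1)*(w + 1)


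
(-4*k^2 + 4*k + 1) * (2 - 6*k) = 24*k^3 - 32*k^2 + 2*k + 2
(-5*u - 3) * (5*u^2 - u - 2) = -25*u^3 - 10*u^2 + 13*u + 6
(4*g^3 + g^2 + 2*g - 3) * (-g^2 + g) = -4*g^5 + 3*g^4 - g^3 + 5*g^2 - 3*g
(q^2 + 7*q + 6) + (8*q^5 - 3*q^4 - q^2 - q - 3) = 8*q^5 - 3*q^4 + 6*q + 3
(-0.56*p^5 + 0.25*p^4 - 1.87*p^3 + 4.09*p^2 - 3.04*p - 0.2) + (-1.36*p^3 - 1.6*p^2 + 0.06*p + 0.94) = -0.56*p^5 + 0.25*p^4 - 3.23*p^3 + 2.49*p^2 - 2.98*p + 0.74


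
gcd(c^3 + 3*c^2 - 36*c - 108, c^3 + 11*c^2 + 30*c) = c + 6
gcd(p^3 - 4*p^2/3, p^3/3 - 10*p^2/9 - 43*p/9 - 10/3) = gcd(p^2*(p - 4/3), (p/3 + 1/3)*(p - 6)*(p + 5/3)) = 1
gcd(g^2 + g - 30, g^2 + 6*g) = g + 6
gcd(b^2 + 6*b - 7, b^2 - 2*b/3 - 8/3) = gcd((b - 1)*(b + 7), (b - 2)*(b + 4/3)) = 1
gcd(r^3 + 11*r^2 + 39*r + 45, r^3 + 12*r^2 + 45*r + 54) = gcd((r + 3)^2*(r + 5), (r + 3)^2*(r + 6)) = r^2 + 6*r + 9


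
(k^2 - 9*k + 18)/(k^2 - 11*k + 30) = (k - 3)/(k - 5)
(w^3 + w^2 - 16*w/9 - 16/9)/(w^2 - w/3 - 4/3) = w + 4/3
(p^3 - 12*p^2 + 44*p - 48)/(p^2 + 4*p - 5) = (p^3 - 12*p^2 + 44*p - 48)/(p^2 + 4*p - 5)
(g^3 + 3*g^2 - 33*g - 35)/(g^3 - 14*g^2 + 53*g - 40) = (g^2 + 8*g + 7)/(g^2 - 9*g + 8)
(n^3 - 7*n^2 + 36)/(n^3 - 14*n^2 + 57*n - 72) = (n^2 - 4*n - 12)/(n^2 - 11*n + 24)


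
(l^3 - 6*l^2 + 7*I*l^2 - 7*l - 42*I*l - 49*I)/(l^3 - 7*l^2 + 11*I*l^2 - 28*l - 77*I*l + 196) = (l + 1)/(l + 4*I)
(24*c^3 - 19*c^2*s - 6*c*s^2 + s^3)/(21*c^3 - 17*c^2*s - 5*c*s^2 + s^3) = (-8*c + s)/(-7*c + s)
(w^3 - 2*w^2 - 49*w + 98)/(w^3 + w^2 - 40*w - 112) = (w^2 + 5*w - 14)/(w^2 + 8*w + 16)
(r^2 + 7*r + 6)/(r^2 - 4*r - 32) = (r^2 + 7*r + 6)/(r^2 - 4*r - 32)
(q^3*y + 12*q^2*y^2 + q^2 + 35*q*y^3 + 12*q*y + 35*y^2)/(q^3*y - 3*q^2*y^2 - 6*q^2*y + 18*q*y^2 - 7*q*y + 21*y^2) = (q^3*y + 12*q^2*y^2 + q^2 + 35*q*y^3 + 12*q*y + 35*y^2)/(y*(q^3 - 3*q^2*y - 6*q^2 + 18*q*y - 7*q + 21*y))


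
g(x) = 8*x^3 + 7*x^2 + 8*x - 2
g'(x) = 24*x^2 + 14*x + 8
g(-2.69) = -128.59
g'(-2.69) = 144.01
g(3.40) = 420.55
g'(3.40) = 333.04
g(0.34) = 1.84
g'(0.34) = 15.53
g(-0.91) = -9.51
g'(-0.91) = 15.13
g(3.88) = 601.71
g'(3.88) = 423.63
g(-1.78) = -39.18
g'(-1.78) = 59.12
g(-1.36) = -20.06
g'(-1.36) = 33.35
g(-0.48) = -5.11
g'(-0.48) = 6.81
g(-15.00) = -25547.00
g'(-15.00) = 5198.00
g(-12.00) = -12914.00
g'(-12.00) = 3296.00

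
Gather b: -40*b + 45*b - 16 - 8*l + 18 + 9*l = 5*b + l + 2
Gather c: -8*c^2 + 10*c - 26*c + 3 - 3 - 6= -8*c^2 - 16*c - 6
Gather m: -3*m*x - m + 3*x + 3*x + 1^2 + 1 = m*(-3*x - 1) + 6*x + 2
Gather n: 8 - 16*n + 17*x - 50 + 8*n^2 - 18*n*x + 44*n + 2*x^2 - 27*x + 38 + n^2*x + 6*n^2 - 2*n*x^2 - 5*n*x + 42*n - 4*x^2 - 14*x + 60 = n^2*(x + 14) + n*(-2*x^2 - 23*x + 70) - 2*x^2 - 24*x + 56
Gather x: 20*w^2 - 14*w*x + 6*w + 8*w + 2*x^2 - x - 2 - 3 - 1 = 20*w^2 + 14*w + 2*x^2 + x*(-14*w - 1) - 6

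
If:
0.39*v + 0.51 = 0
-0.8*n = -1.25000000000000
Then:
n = 1.56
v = -1.31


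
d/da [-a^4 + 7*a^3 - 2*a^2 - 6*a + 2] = -4*a^3 + 21*a^2 - 4*a - 6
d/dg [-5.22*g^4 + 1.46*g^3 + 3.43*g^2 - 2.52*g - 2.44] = -20.88*g^3 + 4.38*g^2 + 6.86*g - 2.52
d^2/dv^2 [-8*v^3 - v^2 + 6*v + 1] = -48*v - 2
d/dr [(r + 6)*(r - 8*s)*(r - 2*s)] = 3*r^2 - 20*r*s + 12*r + 16*s^2 - 60*s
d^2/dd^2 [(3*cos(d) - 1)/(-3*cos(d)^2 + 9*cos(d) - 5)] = 6*(-81*(1 - cos(2*d))^2*cos(d) - 15*(1 - cos(2*d))^2 + 77*cos(d) - 172*cos(2*d) + 9*cos(3*d) + 18*cos(5*d) + 72)/(18*cos(d) - 3*cos(2*d) - 13)^3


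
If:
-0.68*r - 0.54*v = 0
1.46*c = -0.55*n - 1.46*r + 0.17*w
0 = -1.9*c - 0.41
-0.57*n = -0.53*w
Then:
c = -0.22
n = 0.929824561403509*w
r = 0.215789473684211 - 0.233838019706801*w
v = 0.294462691482639*w - 0.271734892787524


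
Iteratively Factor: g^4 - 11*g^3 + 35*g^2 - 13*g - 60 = (g - 3)*(g^3 - 8*g^2 + 11*g + 20) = (g - 3)*(g + 1)*(g^2 - 9*g + 20) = (g - 5)*(g - 3)*(g + 1)*(g - 4)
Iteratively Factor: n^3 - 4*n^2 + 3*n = (n - 3)*(n^2 - n) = (n - 3)*(n - 1)*(n)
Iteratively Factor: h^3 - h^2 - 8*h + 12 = (h + 3)*(h^2 - 4*h + 4) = (h - 2)*(h + 3)*(h - 2)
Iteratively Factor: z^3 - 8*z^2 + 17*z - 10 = (z - 2)*(z^2 - 6*z + 5) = (z - 2)*(z - 1)*(z - 5)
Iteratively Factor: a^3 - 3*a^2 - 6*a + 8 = (a + 2)*(a^2 - 5*a + 4) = (a - 1)*(a + 2)*(a - 4)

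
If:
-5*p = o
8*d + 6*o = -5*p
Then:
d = 25*p/8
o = -5*p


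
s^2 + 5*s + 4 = (s + 1)*(s + 4)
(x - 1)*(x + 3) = x^2 + 2*x - 3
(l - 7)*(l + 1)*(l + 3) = l^3 - 3*l^2 - 25*l - 21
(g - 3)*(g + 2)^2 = g^3 + g^2 - 8*g - 12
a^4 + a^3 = a^3*(a + 1)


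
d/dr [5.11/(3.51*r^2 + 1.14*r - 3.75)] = (-35.8722*r - 5.8254)/(3.51*r^2 + 1.14*r - 3.75)^2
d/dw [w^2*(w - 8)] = w*(3*w - 16)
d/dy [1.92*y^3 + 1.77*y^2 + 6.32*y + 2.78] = 5.76*y^2 + 3.54*y + 6.32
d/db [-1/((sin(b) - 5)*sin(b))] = (2*sin(b) - 5)*cos(b)/((sin(b) - 5)^2*sin(b)^2)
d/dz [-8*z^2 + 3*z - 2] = 3 - 16*z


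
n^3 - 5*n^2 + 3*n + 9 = (n - 3)^2*(n + 1)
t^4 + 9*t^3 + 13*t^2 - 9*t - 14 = (t - 1)*(t + 1)*(t + 2)*(t + 7)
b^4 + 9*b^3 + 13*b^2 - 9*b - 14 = (b - 1)*(b + 1)*(b + 2)*(b + 7)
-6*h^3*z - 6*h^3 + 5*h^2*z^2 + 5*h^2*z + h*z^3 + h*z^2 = (-h + z)*(6*h + z)*(h*z + h)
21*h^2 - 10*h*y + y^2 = (-7*h + y)*(-3*h + y)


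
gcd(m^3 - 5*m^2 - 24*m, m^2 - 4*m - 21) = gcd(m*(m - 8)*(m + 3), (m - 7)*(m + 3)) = m + 3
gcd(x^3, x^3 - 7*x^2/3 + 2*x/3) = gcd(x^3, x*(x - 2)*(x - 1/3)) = x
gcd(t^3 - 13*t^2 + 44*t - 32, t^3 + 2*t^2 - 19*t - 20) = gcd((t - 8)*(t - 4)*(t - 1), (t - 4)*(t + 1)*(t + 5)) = t - 4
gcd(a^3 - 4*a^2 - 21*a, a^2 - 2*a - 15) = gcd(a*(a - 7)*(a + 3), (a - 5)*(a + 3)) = a + 3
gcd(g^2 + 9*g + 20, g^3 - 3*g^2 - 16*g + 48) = g + 4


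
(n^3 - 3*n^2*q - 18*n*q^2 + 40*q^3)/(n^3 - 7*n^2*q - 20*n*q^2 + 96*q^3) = (n^2 - 7*n*q + 10*q^2)/(n^2 - 11*n*q + 24*q^2)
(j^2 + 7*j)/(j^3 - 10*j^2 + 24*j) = (j + 7)/(j^2 - 10*j + 24)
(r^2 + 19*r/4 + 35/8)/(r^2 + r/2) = (8*r^2 + 38*r + 35)/(4*r*(2*r + 1))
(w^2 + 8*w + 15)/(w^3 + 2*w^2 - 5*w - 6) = (w + 5)/(w^2 - w - 2)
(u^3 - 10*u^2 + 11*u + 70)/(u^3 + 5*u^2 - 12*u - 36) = (u^2 - 12*u + 35)/(u^2 + 3*u - 18)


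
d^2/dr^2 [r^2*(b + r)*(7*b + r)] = 14*b^2 + 48*b*r + 12*r^2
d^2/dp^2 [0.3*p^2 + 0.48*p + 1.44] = 0.600000000000000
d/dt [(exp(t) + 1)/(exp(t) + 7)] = 6*exp(t)/(exp(t) + 7)^2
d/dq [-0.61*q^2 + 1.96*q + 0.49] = 1.96 - 1.22*q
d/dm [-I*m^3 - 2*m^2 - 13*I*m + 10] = -3*I*m^2 - 4*m - 13*I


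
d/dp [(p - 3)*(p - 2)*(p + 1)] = 3*p^2 - 8*p + 1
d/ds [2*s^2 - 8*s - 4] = 4*s - 8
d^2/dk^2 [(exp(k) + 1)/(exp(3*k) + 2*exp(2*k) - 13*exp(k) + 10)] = (4*exp(6*k) + 15*exp(5*k) + 78*exp(4*k) - 114*exp(3*k) - 288*exp(2*k) + 219*exp(k) + 230)*exp(k)/(exp(9*k) + 6*exp(8*k) - 27*exp(7*k) - 118*exp(6*k) + 471*exp(5*k) + 354*exp(4*k) - 3457*exp(3*k) + 5670*exp(2*k) - 3900*exp(k) + 1000)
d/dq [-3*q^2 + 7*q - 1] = 7 - 6*q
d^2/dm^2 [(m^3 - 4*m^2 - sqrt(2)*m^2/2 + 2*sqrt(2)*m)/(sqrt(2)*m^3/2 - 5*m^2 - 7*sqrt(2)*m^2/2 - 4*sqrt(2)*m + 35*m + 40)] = 6*(2*m^6 + 3*sqrt(2)*m^6 - 66*sqrt(2)*m^5 + 16*m^5 - 34*m^4 + 84*sqrt(2)*m^4 + 58*sqrt(2)*m^3 + 1302*m^3 - 3280*sqrt(2)*m^2 + 1200*m^2 + 1600*sqrt(2)*m + 8640*m - 7680 - 4800*sqrt(2))/(sqrt(2)*m^9 - 30*m^8 - 21*sqrt(2)*m^8 + 273*sqrt(2)*m^7 + 630*m^7 - 3157*sqrt(2)*m^6 - 4190*m^6 + 10710*m^5 + 17466*sqrt(2)*m^5 - 31980*m^4 - 2394*sqrt(2)*m^4 - 148112*sqrt(2)*m^3 + 43820*m^3 - 201600*sqrt(2)*m^2 + 507360*m^2 - 76800*sqrt(2)*m + 672000*m + 256000)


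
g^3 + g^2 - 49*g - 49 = (g - 7)*(g + 1)*(g + 7)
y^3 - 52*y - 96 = (y - 8)*(y + 2)*(y + 6)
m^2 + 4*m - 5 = (m - 1)*(m + 5)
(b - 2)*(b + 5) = b^2 + 3*b - 10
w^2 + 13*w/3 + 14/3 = (w + 2)*(w + 7/3)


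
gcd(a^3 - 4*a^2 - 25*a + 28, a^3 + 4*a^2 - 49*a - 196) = a^2 - 3*a - 28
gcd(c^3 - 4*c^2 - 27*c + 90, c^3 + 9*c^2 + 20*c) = c + 5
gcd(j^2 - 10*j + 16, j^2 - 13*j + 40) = j - 8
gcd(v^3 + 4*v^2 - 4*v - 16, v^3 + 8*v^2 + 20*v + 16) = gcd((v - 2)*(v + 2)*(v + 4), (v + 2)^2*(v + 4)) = v^2 + 6*v + 8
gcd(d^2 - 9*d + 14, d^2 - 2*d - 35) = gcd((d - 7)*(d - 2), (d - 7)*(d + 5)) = d - 7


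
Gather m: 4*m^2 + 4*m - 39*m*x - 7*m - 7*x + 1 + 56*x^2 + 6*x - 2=4*m^2 + m*(-39*x - 3) + 56*x^2 - x - 1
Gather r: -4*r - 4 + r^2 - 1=r^2 - 4*r - 5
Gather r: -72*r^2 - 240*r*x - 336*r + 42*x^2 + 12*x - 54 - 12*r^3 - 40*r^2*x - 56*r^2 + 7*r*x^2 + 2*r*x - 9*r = -12*r^3 + r^2*(-40*x - 128) + r*(7*x^2 - 238*x - 345) + 42*x^2 + 12*x - 54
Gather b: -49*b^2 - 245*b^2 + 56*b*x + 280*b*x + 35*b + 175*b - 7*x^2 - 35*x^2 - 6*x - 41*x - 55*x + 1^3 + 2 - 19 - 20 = -294*b^2 + b*(336*x + 210) - 42*x^2 - 102*x - 36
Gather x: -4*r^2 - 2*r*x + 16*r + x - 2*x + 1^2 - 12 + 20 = -4*r^2 + 16*r + x*(-2*r - 1) + 9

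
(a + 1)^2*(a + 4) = a^3 + 6*a^2 + 9*a + 4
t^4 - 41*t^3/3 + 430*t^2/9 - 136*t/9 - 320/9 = (t - 8)*(t - 5)*(t - 4/3)*(t + 2/3)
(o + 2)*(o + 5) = o^2 + 7*o + 10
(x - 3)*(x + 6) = x^2 + 3*x - 18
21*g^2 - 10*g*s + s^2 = (-7*g + s)*(-3*g + s)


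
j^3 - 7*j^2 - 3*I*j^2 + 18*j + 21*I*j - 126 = (j - 7)*(j - 6*I)*(j + 3*I)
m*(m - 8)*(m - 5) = m^3 - 13*m^2 + 40*m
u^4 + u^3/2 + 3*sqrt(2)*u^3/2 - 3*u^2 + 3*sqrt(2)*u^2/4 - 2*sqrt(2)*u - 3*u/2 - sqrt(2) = (u + 1/2)*(u - sqrt(2))*(u + sqrt(2)/2)*(u + 2*sqrt(2))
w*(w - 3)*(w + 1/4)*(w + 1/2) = w^4 - 9*w^3/4 - 17*w^2/8 - 3*w/8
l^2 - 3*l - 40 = (l - 8)*(l + 5)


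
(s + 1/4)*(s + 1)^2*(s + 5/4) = s^4 + 7*s^3/2 + 69*s^2/16 + 17*s/8 + 5/16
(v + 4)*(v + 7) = v^2 + 11*v + 28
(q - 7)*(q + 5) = q^2 - 2*q - 35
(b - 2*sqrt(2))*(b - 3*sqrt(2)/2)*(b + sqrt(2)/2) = b^3 - 3*sqrt(2)*b^2 + 5*b/2 + 3*sqrt(2)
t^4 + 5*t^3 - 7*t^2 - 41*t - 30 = (t - 3)*(t + 1)*(t + 2)*(t + 5)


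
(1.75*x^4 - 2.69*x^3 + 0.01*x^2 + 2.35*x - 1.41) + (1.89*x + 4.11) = 1.75*x^4 - 2.69*x^3 + 0.01*x^2 + 4.24*x + 2.7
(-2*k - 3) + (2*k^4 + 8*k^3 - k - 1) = 2*k^4 + 8*k^3 - 3*k - 4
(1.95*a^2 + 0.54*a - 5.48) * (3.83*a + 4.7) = 7.4685*a^3 + 11.2332*a^2 - 18.4504*a - 25.756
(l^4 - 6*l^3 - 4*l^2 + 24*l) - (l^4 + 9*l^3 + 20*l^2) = -15*l^3 - 24*l^2 + 24*l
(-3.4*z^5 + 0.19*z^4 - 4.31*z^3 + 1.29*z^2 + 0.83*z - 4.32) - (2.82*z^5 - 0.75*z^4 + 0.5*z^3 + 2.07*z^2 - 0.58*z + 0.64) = -6.22*z^5 + 0.94*z^4 - 4.81*z^3 - 0.78*z^2 + 1.41*z - 4.96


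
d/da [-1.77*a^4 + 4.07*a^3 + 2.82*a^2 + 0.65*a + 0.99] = -7.08*a^3 + 12.21*a^2 + 5.64*a + 0.65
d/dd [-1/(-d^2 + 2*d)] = 2*(1 - d)/(d^2*(d - 2)^2)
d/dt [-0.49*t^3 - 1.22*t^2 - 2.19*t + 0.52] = -1.47*t^2 - 2.44*t - 2.19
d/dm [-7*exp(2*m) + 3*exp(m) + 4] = (3 - 14*exp(m))*exp(m)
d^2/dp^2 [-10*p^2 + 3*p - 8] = -20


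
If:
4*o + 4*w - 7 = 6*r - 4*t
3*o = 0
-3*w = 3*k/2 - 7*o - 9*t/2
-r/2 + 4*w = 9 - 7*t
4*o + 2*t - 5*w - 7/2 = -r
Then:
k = 2137/464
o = 0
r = -91/232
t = 643/464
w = -13/58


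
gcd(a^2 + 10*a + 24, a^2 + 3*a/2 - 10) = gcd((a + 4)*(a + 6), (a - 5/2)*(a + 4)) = a + 4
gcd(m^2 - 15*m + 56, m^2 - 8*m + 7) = m - 7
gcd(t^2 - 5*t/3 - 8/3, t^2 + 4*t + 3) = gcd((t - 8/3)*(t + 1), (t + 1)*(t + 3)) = t + 1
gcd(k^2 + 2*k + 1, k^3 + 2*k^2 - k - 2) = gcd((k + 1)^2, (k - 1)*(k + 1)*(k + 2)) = k + 1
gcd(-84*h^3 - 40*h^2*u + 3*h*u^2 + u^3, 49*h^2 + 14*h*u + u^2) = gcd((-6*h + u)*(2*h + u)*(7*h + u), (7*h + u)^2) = 7*h + u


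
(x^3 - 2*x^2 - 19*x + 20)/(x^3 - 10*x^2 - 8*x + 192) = (x^2 - 6*x + 5)/(x^2 - 14*x + 48)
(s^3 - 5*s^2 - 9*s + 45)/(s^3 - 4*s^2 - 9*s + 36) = (s - 5)/(s - 4)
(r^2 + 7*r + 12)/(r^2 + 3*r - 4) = (r + 3)/(r - 1)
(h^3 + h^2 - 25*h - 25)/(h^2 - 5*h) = h + 6 + 5/h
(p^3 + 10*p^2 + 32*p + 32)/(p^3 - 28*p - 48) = (p + 4)/(p - 6)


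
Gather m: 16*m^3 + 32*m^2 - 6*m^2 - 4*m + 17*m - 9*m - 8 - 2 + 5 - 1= 16*m^3 + 26*m^2 + 4*m - 6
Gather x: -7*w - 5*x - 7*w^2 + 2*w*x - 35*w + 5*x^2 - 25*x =-7*w^2 - 42*w + 5*x^2 + x*(2*w - 30)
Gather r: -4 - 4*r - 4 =-4*r - 8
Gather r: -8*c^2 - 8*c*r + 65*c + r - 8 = -8*c^2 + 65*c + r*(1 - 8*c) - 8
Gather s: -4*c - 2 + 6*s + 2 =-4*c + 6*s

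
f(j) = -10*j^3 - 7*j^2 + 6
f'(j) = -30*j^2 - 14*j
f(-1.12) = 11.27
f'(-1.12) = -21.95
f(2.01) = -103.49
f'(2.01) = -149.34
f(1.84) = -79.99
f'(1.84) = -127.33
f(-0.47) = 5.49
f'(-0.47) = -0.05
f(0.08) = 5.95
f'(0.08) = -1.31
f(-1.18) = 12.68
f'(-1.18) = -25.25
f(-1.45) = 21.77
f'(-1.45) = -42.78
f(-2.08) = 65.70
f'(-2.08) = -100.67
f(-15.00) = 32181.00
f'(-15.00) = -6540.00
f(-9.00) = 6729.00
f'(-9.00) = -2304.00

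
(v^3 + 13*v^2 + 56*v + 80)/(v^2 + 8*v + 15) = (v^2 + 8*v + 16)/(v + 3)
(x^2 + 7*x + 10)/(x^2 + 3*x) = (x^2 + 7*x + 10)/(x*(x + 3))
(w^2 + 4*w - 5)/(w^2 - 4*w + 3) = (w + 5)/(w - 3)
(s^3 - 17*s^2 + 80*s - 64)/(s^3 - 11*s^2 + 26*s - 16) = (s - 8)/(s - 2)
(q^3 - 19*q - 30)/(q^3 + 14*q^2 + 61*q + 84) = (q^2 - 3*q - 10)/(q^2 + 11*q + 28)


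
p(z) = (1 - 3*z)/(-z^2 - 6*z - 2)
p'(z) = (1 - 3*z)*(2*z + 6)/(-z^2 - 6*z - 2)^2 - 3/(-z^2 - 6*z - 2) = (-3*z^2 + 2*z + 12)/(z^4 + 12*z^3 + 40*z^2 + 24*z + 4)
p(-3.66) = 1.82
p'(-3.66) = -0.82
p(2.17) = 0.28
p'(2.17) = 0.01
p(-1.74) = 1.15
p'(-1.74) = -0.02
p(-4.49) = 3.03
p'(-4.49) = -2.51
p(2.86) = 0.28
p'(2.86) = -0.01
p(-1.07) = 1.29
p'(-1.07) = 0.60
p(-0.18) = -1.62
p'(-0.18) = 12.73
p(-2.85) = 1.37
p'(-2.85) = -0.37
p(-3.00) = 1.43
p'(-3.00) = -0.43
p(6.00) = 0.23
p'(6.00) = -0.02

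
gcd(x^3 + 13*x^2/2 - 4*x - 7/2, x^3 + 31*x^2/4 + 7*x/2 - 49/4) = x^2 + 6*x - 7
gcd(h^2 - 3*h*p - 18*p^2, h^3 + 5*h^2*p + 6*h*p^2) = h + 3*p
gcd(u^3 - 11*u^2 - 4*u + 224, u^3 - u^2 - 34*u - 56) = u^2 - 3*u - 28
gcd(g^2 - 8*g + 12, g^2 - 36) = g - 6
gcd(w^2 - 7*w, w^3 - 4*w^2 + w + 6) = 1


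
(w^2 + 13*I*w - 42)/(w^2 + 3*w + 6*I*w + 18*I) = (w + 7*I)/(w + 3)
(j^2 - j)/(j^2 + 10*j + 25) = j*(j - 1)/(j^2 + 10*j + 25)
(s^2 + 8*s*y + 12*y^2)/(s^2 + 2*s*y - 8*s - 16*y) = (s + 6*y)/(s - 8)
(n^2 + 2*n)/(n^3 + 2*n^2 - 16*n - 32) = n/(n^2 - 16)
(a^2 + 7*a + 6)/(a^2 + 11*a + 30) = (a + 1)/(a + 5)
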